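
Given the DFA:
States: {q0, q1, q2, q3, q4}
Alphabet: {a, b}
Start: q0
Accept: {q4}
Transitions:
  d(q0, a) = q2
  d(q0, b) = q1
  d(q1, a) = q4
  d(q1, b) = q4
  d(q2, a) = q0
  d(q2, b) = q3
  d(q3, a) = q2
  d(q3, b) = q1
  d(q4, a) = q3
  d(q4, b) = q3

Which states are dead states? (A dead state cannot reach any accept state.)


Forward reachability from each state:
  q0 -> reaches accept state q4 (live)
  q1 -> reaches accept state q4 (live)
  q2 -> reaches accept state q4 (live)
  q3 -> reaches accept state q4 (live)
  q4 -> reaches accept state q4 (live)

None (all states can reach an accept state)


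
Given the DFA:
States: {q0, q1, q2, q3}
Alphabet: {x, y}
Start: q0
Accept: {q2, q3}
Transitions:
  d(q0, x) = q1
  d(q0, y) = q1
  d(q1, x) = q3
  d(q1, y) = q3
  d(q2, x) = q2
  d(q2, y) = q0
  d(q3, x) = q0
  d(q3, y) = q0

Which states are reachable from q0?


BFS from q0:
  layer 0: {q0}
  layer 1: {q1}
  layer 2: {q3}

{q0, q1, q3}


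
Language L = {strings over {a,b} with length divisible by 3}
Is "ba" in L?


length = 2; 2 mod 3 = 2

No, "ba" is not in L


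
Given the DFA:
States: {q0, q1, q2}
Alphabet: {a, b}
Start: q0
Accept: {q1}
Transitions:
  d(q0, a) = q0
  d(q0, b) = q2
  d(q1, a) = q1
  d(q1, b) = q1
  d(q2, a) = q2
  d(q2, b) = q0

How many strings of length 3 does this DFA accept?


Enumerating all length-3 strings:
  "aaa" -> q0 [reject]
  "aab" -> q2 [reject]
  "aba" -> q2 [reject]
  "abb" -> q0 [reject]
  "baa" -> q2 [reject]
  "bab" -> q0 [reject]
  "bba" -> q0 [reject]
  "bbb" -> q2 [reject]

0 out of 8


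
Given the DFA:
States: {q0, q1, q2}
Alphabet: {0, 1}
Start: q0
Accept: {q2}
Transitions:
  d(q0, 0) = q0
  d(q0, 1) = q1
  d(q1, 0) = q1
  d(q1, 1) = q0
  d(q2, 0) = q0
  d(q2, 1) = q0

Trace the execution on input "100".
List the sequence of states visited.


Input: 100
d(q0, 1) = q1
d(q1, 0) = q1
d(q1, 0) = q1


q0 -> q1 -> q1 -> q1


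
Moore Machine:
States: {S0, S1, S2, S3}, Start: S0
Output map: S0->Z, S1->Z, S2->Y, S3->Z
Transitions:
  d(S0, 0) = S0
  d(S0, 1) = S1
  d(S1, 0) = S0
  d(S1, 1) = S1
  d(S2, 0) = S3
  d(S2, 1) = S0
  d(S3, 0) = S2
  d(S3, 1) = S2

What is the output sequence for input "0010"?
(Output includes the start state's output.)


Start: S0 (output Z)
  --0--> S0 (output Z)
  --0--> S0 (output Z)
  --1--> S1 (output Z)
  --0--> S0 (output Z)

"ZZZZZ"


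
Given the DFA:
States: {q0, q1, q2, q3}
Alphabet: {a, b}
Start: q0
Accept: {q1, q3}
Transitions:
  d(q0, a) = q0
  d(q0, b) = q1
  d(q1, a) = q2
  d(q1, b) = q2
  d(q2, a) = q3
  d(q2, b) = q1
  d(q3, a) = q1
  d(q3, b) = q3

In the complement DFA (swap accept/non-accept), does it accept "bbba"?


Trace: q0 -> q1 -> q2 -> q1 -> q2
Final: q2
Original accept: {q1, q3}
Complement: q2 is not in original accept

Yes, complement accepts (original rejects)


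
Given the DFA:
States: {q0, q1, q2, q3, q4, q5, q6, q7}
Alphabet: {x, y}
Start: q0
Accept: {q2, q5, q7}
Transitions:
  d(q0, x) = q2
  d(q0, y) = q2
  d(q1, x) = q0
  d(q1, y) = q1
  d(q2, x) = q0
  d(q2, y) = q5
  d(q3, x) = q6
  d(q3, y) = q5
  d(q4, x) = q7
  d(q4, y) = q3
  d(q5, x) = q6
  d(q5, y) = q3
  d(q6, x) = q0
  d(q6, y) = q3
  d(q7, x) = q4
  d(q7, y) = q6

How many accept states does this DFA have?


Accept states listed: {q2, q5, q7}
Counting: q2(1) q5(2) q7(3)

3


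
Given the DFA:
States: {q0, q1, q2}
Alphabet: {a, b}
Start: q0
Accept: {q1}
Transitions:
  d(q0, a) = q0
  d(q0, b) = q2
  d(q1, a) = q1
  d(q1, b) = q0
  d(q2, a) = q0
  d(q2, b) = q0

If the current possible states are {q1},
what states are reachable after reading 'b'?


Apply transition on 'b' from each current state:
  d(q1, b) = q0

{q0}


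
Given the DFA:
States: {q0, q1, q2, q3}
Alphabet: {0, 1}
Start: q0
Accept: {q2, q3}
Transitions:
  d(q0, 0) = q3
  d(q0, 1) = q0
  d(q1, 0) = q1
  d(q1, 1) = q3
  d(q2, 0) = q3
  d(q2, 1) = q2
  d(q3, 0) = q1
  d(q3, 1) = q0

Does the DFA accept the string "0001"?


Trace: q0 -> q3 -> q1 -> q1 -> q3
Final state: q3
Accept states: {q2, q3}

Yes, accepted (final state q3 is an accept state)


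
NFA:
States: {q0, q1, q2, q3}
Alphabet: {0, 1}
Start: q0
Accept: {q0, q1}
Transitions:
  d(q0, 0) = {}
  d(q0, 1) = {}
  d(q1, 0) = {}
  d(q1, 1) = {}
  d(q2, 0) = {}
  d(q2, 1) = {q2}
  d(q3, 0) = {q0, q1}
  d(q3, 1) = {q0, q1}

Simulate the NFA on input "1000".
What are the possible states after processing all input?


Start: {q0}
  --1--> {}
  --0--> {}
  --0--> {}
  --0--> {}

{} (empty set, no valid transitions)


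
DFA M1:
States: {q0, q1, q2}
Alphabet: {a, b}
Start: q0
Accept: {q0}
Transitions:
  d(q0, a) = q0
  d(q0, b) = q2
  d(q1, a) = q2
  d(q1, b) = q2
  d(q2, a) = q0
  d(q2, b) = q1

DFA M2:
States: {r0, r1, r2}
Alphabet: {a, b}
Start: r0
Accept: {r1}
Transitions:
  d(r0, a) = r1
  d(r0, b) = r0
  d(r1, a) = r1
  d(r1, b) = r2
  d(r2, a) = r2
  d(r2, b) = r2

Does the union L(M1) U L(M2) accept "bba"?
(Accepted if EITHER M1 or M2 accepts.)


M1: final=q2 accepted=False
M2: final=r1 accepted=True

Yes, union accepts


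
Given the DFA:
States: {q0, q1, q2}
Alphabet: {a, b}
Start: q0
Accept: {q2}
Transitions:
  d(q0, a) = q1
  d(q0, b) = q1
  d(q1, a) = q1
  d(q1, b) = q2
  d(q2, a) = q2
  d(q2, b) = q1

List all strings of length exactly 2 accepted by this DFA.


All strings of length 2: 4 total
Accepted: 2

"ab", "bb"


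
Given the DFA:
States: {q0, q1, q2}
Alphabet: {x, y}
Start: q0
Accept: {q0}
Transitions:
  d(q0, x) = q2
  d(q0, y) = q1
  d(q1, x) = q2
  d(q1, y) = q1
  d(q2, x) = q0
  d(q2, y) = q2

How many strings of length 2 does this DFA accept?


Enumerating all length-2 strings:
  "xx" -> q0 [accept]
  "xy" -> q2 [reject]
  "yx" -> q2 [reject]
  "yy" -> q1 [reject]

1 out of 4


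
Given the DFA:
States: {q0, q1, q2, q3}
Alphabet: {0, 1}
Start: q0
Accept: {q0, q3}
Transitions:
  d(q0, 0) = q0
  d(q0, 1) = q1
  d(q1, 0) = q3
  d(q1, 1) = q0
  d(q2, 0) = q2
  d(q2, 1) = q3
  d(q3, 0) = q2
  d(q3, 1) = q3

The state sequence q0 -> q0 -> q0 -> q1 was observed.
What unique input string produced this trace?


Trace back each transition to find the symbol:
  q0 --[0]--> q0
  q0 --[0]--> q0
  q0 --[1]--> q1

"001"


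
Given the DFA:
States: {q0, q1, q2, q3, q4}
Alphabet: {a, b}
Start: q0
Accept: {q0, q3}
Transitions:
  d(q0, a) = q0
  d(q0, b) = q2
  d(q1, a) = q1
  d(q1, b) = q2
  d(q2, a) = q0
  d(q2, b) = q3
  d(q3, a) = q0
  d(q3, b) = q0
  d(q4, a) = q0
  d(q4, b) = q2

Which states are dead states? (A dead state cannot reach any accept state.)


Forward reachability from each state:
  q0 -> reaches accept state q0 (live)
  q1 -> reaches accept state q0 (live)
  q2 -> reaches accept state q0 (live)
  q3 -> reaches accept state q0 (live)
  q4 -> reaches accept state q0 (live)

None (all states can reach an accept state)


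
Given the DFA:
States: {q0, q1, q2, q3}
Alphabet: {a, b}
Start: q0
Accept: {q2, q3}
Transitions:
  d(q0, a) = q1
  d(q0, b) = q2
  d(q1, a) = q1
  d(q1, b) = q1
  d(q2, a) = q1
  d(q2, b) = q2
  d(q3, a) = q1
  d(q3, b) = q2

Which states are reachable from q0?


BFS from q0:
  layer 0: {q0}
  layer 1: {q1, q2}

{q0, q1, q2}


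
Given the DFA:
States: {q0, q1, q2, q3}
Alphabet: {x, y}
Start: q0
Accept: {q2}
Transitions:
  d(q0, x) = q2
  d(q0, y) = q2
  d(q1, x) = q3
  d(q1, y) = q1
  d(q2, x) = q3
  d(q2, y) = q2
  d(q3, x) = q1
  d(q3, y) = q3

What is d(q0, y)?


Looking up transition d(q0, y)

q2


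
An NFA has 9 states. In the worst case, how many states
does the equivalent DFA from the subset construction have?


Subset construction: one DFA state per subset of NFA states.
2^9 = 512

512


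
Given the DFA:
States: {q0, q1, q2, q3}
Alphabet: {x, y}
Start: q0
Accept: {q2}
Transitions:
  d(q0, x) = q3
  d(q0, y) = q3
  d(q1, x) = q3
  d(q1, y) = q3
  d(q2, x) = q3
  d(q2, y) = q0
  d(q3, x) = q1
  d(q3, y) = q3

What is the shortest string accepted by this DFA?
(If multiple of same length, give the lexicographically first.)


BFS by string length (lex-first path to each state shown):
  len 0: q0<-""
  len 1: q3<-"x"
  len 2: q1<-"xx", q3<-"xy"
  len 3: q1<-"xyx", q3<-"xxx"
  len 4: q1<-"xxxx", q3<-"xxxy"
  len 5: q1<-"xxxyx", q3<-"xxxxx"
  len 6: q1<-"xxxxxx", q3<-"xxxxxy"
  len 7: q1<-"xxxxxyx", q3<-"xxxxxxx"
  len 8: q1<-"xxxxxxxx", q3<-"xxxxxxxy"

No string accepted (empty language)


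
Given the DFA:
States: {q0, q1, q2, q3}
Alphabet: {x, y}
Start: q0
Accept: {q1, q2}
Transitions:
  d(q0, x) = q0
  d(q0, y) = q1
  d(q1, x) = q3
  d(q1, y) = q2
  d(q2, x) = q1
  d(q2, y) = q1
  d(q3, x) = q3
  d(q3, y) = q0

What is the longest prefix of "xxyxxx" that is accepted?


Run the DFA, marking each prefix where the state is accepting:
  "" -> q0 [reject]
  "x" -> q0 [reject]
  "xx" -> q0 [reject]
  "xxy" -> q1 [accept]
  "xxyx" -> q3 [reject]
  "xxyxx" -> q3 [reject]
  "xxyxxx" -> q3 [reject]

"xxy"


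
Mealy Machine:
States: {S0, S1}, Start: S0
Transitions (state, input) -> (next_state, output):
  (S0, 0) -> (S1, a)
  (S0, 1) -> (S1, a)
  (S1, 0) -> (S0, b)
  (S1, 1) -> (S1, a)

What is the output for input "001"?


Step-by-step:
  (S0, 0) -> (S1, a)
  (S1, 0) -> (S0, b)
  (S0, 1) -> (S1, a)

"aba"


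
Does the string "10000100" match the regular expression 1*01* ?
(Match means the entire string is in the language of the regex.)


|string| = 8; first = '1'; last = '0'

No, "10000100" does not match 1*01*


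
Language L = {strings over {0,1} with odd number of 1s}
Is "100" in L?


count('1') = 1; 1 mod 2 = 1

Yes, "100" is in L


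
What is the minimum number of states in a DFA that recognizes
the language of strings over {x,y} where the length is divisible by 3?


States track (length) mod 3.
Need 3 states: one per remainder 0..2; accept = remainder 0.

3


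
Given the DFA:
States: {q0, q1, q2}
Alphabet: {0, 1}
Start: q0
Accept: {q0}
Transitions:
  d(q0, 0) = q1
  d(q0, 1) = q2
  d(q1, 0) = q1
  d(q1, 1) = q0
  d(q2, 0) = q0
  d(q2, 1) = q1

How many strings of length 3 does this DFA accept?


Enumerating all length-3 strings:
  "000" -> q1 [reject]
  "001" -> q0 [accept]
  "010" -> q1 [reject]
  "011" -> q2 [reject]
  "100" -> q1 [reject]
  "101" -> q2 [reject]
  "110" -> q1 [reject]
  "111" -> q0 [accept]

2 out of 8


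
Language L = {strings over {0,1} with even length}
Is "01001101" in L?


length = 8; 8 mod 2 = 0

Yes, "01001101" is in L


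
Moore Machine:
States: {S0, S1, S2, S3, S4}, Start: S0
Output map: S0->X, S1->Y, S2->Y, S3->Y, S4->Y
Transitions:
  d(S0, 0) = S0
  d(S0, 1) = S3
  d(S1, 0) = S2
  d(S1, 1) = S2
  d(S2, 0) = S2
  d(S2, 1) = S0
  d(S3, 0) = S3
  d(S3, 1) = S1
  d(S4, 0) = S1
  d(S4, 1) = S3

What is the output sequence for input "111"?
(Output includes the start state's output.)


Start: S0 (output X)
  --1--> S3 (output Y)
  --1--> S1 (output Y)
  --1--> S2 (output Y)

"XYYY"


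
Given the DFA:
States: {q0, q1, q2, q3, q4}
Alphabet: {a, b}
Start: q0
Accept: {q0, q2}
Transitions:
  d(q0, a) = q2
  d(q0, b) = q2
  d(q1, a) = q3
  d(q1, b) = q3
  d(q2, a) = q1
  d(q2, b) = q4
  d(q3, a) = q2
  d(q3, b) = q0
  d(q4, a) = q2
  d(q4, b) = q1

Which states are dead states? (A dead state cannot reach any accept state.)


Forward reachability from each state:
  q0 -> reaches accept state q0 (live)
  q1 -> reaches accept state q0 (live)
  q2 -> reaches accept state q0 (live)
  q3 -> reaches accept state q0 (live)
  q4 -> reaches accept state q0 (live)

None (all states can reach an accept state)


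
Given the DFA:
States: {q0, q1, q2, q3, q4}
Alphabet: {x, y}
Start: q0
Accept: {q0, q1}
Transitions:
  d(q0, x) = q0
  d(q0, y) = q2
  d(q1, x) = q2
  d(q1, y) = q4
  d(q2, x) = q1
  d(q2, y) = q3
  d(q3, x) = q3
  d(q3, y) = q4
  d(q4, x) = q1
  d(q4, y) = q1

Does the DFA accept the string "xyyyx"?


Trace: q0 -> q0 -> q2 -> q3 -> q4 -> q1
Final state: q1
Accept states: {q0, q1}

Yes, accepted (final state q1 is an accept state)


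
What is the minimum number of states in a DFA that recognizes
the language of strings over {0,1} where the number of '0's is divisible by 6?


States track (count of '0') mod 6.
Need 6 states: one per remainder 0..5; accept = remainder 0.

6


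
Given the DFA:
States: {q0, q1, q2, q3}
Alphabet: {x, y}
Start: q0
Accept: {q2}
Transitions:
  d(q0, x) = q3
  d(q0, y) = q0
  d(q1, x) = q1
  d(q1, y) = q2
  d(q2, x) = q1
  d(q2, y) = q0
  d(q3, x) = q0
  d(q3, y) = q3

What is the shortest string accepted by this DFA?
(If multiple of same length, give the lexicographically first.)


BFS by string length (lex-first path to each state shown):
  len 0: q0<-""
  len 1: q0<-"y", q3<-"x"
  len 2: q0<-"xx", q3<-"xy"
  len 3: q0<-"xxy", q3<-"xxx"
  len 4: q0<-"xxxx", q3<-"xxxy"
  len 5: q0<-"xxxxy", q3<-"xxxxx"
  len 6: q0<-"xxxxxx", q3<-"xxxxxy"
  len 7: q0<-"xxxxxxy", q3<-"xxxxxxx"
  len 8: q0<-"xxxxxxxx", q3<-"xxxxxxxy"

No string accepted (empty language)


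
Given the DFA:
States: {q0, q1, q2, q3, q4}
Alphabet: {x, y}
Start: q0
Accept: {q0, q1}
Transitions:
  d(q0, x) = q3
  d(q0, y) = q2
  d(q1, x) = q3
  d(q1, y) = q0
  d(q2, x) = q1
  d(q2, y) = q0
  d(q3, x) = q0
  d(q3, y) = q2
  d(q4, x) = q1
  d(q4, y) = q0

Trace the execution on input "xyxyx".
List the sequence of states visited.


Input: xyxyx
d(q0, x) = q3
d(q3, y) = q2
d(q2, x) = q1
d(q1, y) = q0
d(q0, x) = q3


q0 -> q3 -> q2 -> q1 -> q0 -> q3


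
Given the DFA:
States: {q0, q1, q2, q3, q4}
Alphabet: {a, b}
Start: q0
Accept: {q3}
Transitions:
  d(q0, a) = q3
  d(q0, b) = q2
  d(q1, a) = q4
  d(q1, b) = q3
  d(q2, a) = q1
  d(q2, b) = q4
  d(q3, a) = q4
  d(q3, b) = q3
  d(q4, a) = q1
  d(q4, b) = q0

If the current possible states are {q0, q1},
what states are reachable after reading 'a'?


Apply transition on 'a' from each current state:
  d(q0, a) = q3
  d(q1, a) = q4

{q3, q4}


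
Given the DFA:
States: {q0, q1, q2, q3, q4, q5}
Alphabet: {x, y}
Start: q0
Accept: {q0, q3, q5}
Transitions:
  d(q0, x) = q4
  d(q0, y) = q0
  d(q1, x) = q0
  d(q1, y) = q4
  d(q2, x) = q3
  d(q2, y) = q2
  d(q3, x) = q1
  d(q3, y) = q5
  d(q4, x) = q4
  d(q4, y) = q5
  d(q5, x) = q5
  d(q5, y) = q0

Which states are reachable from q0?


BFS from q0:
  layer 0: {q0}
  layer 1: {q4}
  layer 2: {q5}

{q0, q4, q5}


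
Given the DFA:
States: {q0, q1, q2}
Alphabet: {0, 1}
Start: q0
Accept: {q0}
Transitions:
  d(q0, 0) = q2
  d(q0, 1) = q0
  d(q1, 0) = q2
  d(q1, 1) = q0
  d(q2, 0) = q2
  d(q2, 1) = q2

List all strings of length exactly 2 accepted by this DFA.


All strings of length 2: 4 total
Accepted: 1

"11"


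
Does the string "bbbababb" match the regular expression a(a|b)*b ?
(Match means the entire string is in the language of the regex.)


|string| = 8; first = 'b'; last = 'b'

No, "bbbababb" does not match a(a|b)*b


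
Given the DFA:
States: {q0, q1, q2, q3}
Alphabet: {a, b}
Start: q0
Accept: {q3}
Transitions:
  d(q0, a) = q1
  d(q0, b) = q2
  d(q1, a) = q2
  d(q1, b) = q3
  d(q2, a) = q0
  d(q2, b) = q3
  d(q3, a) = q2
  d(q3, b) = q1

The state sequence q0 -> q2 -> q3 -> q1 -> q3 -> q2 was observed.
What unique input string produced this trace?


Trace back each transition to find the symbol:
  q0 --[b]--> q2
  q2 --[b]--> q3
  q3 --[b]--> q1
  q1 --[b]--> q3
  q3 --[a]--> q2

"bbbba"


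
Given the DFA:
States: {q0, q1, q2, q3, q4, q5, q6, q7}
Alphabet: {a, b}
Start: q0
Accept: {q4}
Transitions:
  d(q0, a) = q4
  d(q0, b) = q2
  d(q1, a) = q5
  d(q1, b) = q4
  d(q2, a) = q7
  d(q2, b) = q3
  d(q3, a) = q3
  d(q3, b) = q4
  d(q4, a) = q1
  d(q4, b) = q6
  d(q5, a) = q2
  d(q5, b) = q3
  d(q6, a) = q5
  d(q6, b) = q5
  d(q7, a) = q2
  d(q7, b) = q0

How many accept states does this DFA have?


Accept states listed: {q4}
Counting: q4(1)

1


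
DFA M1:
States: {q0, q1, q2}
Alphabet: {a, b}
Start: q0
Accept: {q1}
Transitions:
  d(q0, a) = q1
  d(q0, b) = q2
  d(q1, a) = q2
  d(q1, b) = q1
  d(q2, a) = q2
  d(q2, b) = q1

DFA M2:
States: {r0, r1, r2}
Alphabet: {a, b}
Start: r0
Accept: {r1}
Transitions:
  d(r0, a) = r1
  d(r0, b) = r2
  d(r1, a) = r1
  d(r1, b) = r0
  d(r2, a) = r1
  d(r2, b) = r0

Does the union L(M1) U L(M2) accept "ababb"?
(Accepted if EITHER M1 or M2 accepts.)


M1: final=q1 accepted=True
M2: final=r2 accepted=False

Yes, union accepts


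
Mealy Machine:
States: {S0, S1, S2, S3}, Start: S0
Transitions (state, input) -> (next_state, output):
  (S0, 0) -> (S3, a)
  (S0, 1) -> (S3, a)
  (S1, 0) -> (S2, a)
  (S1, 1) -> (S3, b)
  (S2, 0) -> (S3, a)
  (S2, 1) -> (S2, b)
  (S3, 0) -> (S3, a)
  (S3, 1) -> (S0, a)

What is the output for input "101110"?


Step-by-step:
  (S0, 1) -> (S3, a)
  (S3, 0) -> (S3, a)
  (S3, 1) -> (S0, a)
  (S0, 1) -> (S3, a)
  (S3, 1) -> (S0, a)
  (S0, 0) -> (S3, a)

"aaaaaa"


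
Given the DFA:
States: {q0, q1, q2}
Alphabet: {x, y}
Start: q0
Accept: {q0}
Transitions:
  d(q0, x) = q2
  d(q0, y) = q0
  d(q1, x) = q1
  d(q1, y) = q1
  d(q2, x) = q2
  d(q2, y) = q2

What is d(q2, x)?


Looking up transition d(q2, x)

q2


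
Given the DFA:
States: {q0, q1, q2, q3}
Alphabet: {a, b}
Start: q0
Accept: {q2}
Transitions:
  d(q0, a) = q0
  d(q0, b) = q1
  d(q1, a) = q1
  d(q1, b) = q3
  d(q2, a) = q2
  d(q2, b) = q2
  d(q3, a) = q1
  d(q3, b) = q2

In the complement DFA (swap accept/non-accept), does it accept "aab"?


Trace: q0 -> q0 -> q0 -> q1
Final: q1
Original accept: {q2}
Complement: q1 is not in original accept

Yes, complement accepts (original rejects)


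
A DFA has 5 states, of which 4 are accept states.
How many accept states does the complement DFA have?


Complement swaps accept and non-accept states.
5 - 4 = 1

1


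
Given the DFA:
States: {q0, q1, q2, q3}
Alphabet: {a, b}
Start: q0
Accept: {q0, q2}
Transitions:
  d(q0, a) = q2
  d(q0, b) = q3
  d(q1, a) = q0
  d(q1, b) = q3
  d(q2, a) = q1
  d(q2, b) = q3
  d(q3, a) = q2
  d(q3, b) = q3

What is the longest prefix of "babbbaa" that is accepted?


Run the DFA, marking each prefix where the state is accepting:
  "" -> q0 [accept]
  "b" -> q3 [reject]
  "ba" -> q2 [accept]
  "bab" -> q3 [reject]
  "babb" -> q3 [reject]
  "babbb" -> q3 [reject]
  "babbba" -> q2 [accept]
  "babbbaa" -> q1 [reject]

"babbba"


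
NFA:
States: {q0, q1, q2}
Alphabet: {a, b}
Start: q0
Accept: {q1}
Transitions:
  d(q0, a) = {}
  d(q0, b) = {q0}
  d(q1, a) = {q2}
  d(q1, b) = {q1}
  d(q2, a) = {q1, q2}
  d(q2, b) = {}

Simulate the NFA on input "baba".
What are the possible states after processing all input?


Start: {q0}
  --b--> {q0}
  --a--> {}
  --b--> {}
  --a--> {}

{} (empty set, no valid transitions)


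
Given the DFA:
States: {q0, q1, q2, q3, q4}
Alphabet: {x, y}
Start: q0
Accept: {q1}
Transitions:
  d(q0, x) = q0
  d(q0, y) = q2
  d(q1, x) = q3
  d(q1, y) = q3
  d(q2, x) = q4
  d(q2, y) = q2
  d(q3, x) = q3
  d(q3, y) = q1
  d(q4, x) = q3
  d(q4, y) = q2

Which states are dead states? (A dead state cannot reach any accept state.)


Forward reachability from each state:
  q0 -> reaches accept state q1 (live)
  q1 -> reaches accept state q1 (live)
  q2 -> reaches accept state q1 (live)
  q3 -> reaches accept state q1 (live)
  q4 -> reaches accept state q1 (live)

None (all states can reach an accept state)


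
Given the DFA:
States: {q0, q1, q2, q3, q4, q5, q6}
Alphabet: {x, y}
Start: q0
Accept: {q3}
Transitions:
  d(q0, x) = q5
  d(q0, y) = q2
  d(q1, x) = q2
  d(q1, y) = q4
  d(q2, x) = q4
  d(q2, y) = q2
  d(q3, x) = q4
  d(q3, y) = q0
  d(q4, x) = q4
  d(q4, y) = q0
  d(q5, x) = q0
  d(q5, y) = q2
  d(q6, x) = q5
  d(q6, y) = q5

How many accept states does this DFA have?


Accept states listed: {q3}
Counting: q3(1)

1


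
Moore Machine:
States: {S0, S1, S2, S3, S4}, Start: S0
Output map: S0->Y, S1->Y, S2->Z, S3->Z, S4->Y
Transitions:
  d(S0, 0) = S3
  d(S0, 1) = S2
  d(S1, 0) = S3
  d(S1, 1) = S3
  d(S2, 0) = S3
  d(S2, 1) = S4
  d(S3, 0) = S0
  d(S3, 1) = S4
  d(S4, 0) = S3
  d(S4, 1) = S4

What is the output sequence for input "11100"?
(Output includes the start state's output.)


Start: S0 (output Y)
  --1--> S2 (output Z)
  --1--> S4 (output Y)
  --1--> S4 (output Y)
  --0--> S3 (output Z)
  --0--> S0 (output Y)

"YZYYZY"


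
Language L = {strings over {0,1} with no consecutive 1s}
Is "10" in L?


'11' does not occur

Yes, "10" is in L


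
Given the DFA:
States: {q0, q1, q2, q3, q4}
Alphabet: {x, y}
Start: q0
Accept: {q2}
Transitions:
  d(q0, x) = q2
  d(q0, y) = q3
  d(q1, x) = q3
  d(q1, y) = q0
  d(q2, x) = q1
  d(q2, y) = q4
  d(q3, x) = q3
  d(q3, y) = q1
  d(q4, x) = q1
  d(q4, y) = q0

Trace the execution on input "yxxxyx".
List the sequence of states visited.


Input: yxxxyx
d(q0, y) = q3
d(q3, x) = q3
d(q3, x) = q3
d(q3, x) = q3
d(q3, y) = q1
d(q1, x) = q3


q0 -> q3 -> q3 -> q3 -> q3 -> q1 -> q3


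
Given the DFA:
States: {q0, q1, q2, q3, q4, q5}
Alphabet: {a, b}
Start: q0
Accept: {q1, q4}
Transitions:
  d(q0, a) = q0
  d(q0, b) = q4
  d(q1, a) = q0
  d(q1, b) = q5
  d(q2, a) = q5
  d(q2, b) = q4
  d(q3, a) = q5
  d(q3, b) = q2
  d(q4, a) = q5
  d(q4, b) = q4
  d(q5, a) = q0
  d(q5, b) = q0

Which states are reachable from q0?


BFS from q0:
  layer 0: {q0}
  layer 1: {q4}
  layer 2: {q5}

{q0, q4, q5}


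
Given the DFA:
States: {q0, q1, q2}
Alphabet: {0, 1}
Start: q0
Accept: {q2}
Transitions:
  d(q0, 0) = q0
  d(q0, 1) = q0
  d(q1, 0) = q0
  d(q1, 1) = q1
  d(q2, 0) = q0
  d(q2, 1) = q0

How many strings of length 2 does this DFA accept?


Enumerating all length-2 strings:
  "00" -> q0 [reject]
  "01" -> q0 [reject]
  "10" -> q0 [reject]
  "11" -> q0 [reject]

0 out of 4


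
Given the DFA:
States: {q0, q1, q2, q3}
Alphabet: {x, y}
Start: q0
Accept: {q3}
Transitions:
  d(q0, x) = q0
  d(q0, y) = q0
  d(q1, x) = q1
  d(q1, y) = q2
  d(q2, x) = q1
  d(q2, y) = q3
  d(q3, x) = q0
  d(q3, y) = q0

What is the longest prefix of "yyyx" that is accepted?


Run the DFA, marking each prefix where the state is accepting:
  "" -> q0 [reject]
  "y" -> q0 [reject]
  "yy" -> q0 [reject]
  "yyy" -> q0 [reject]
  "yyyx" -> q0 [reject]

No prefix is accepted


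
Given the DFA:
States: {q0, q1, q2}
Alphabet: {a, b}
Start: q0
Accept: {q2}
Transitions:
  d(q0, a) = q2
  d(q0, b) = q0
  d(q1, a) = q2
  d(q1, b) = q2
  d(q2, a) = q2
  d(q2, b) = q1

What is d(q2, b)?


Looking up transition d(q2, b)

q1


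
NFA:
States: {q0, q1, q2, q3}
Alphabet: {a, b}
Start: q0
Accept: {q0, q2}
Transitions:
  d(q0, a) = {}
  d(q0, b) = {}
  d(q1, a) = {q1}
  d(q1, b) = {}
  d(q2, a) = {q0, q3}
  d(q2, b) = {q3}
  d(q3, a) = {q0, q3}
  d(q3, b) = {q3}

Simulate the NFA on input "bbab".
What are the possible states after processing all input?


Start: {q0}
  --b--> {}
  --b--> {}
  --a--> {}
  --b--> {}

{} (empty set, no valid transitions)


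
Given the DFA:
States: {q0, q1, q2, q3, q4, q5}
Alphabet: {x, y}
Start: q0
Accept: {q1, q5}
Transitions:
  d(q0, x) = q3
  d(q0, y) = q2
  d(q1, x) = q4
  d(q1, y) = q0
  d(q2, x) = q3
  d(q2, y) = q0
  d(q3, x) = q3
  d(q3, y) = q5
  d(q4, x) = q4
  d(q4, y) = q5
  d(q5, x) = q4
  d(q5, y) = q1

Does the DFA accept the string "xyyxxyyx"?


Trace: q0 -> q3 -> q5 -> q1 -> q4 -> q4 -> q5 -> q1 -> q4
Final state: q4
Accept states: {q1, q5}

No, rejected (final state q4 is not an accept state)


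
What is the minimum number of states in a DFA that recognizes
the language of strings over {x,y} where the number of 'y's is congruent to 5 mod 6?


States track (count of 'y') mod 6.
Need 6 states: one per remainder 0..5; accept = remainder 5.

6


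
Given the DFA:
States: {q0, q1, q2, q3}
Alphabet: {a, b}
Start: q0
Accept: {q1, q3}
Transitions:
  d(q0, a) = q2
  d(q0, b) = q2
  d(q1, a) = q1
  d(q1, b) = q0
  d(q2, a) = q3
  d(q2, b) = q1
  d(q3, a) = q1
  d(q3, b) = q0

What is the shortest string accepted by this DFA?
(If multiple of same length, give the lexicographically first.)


BFS by string length (lex-first path to each state shown):
  len 0: q0<-""
  len 1: q2<-"a"
  len 2: q1<-"ab", q3<-"aa"
Found accept state at length 2.

"aa"


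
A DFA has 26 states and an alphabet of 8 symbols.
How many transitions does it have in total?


Each state has exactly one transition per symbol.
26 * 8 = 208

208


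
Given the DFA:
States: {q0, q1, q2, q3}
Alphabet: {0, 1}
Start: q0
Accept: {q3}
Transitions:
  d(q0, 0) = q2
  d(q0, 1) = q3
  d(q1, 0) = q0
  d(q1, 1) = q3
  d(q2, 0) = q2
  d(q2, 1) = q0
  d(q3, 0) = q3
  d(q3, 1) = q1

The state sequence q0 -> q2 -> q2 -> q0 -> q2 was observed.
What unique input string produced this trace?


Trace back each transition to find the symbol:
  q0 --[0]--> q2
  q2 --[0]--> q2
  q2 --[1]--> q0
  q0 --[0]--> q2

"0010"


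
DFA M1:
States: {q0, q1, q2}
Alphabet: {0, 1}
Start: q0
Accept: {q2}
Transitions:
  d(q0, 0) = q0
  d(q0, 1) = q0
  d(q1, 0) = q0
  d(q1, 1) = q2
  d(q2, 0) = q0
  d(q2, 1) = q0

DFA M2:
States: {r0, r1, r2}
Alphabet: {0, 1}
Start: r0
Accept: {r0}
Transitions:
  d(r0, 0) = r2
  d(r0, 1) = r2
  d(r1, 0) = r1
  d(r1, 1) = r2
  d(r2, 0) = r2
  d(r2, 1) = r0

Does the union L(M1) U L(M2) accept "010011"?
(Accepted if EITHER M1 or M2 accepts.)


M1: final=q0 accepted=False
M2: final=r2 accepted=False

No, union rejects (neither accepts)


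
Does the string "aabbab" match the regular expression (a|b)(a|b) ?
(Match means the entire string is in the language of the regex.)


|string| = 6; first = 'a'; last = 'b'

No, "aabbab" does not match (a|b)(a|b)


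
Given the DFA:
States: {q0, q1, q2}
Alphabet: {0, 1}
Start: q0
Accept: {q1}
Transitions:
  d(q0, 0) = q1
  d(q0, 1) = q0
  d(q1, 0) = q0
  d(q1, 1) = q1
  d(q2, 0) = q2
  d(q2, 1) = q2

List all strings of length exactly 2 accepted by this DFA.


All strings of length 2: 4 total
Accepted: 2

"01", "10"


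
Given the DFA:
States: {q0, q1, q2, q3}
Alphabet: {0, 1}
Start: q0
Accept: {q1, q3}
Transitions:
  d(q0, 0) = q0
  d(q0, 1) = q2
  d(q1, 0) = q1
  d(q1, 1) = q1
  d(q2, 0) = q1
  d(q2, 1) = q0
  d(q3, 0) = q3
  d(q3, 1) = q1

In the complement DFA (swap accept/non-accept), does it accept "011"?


Trace: q0 -> q0 -> q2 -> q0
Final: q0
Original accept: {q1, q3}
Complement: q0 is not in original accept

Yes, complement accepts (original rejects)


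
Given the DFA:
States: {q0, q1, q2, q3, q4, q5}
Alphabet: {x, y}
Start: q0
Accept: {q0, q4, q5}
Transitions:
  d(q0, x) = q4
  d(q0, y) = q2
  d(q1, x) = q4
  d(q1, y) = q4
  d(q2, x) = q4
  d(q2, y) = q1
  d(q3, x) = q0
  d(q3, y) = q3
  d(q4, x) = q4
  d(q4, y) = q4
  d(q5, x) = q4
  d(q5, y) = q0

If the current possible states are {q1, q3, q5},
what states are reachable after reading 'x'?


Apply transition on 'x' from each current state:
  d(q1, x) = q4
  d(q3, x) = q0
  d(q5, x) = q4

{q0, q4}


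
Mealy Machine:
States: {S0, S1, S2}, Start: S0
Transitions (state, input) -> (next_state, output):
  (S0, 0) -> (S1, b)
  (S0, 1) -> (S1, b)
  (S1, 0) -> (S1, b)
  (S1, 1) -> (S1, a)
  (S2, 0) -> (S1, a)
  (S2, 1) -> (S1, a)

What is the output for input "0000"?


Step-by-step:
  (S0, 0) -> (S1, b)
  (S1, 0) -> (S1, b)
  (S1, 0) -> (S1, b)
  (S1, 0) -> (S1, b)

"bbbb"


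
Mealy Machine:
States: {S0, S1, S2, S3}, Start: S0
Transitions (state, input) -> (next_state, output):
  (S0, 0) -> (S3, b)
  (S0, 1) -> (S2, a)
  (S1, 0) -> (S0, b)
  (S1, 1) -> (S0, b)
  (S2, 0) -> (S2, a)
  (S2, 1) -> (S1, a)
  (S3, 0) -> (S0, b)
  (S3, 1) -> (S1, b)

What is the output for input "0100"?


Step-by-step:
  (S0, 0) -> (S3, b)
  (S3, 1) -> (S1, b)
  (S1, 0) -> (S0, b)
  (S0, 0) -> (S3, b)

"bbbb"


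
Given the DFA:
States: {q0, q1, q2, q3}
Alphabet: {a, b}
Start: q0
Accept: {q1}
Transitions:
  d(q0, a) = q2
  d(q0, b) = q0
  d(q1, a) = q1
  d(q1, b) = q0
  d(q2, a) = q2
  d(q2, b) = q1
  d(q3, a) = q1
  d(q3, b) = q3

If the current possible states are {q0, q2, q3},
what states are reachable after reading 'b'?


Apply transition on 'b' from each current state:
  d(q0, b) = q0
  d(q2, b) = q1
  d(q3, b) = q3

{q0, q1, q3}


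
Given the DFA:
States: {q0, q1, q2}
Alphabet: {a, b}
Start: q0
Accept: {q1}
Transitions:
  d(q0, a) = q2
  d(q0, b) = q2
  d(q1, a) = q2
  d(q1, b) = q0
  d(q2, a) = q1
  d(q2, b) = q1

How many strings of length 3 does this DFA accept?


Enumerating all length-3 strings:
  "aaa" -> q2 [reject]
  "aab" -> q0 [reject]
  "aba" -> q2 [reject]
  "abb" -> q0 [reject]
  "baa" -> q2 [reject]
  "bab" -> q0 [reject]
  "bba" -> q2 [reject]
  "bbb" -> q0 [reject]

0 out of 8


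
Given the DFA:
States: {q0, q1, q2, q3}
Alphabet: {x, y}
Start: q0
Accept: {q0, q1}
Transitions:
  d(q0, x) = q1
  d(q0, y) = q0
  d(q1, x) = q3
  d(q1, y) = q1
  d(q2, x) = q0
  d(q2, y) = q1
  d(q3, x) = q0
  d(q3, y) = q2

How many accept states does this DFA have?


Accept states listed: {q0, q1}
Counting: q0(1) q1(2)

2


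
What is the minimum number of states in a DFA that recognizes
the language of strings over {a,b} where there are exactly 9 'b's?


States: count = 0, 1, ..., 9 (that's 10 states), plus a dead state for count > 9.
Total: 10 + 1 = 11. Accept = count-9 state.

11


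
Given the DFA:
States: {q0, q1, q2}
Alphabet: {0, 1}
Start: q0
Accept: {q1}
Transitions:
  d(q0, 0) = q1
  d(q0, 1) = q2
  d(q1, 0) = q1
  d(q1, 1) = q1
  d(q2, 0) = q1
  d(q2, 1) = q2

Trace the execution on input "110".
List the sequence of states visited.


Input: 110
d(q0, 1) = q2
d(q2, 1) = q2
d(q2, 0) = q1


q0 -> q2 -> q2 -> q1


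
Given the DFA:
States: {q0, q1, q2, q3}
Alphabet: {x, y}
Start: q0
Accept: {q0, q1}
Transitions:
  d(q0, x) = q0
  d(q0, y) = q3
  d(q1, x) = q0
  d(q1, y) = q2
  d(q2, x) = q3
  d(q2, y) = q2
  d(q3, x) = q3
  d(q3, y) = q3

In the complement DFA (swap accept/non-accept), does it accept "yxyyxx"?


Trace: q0 -> q3 -> q3 -> q3 -> q3 -> q3 -> q3
Final: q3
Original accept: {q0, q1}
Complement: q3 is not in original accept

Yes, complement accepts (original rejects)


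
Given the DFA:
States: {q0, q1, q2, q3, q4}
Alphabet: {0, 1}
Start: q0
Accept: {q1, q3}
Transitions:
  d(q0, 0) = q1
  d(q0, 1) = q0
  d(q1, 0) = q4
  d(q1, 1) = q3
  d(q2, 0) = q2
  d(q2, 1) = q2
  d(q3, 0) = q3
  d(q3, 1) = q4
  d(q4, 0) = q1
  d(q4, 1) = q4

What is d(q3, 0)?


Looking up transition d(q3, 0)

q3


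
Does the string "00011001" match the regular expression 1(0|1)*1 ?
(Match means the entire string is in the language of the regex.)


|string| = 8; first = '0'; last = '1'

No, "00011001" does not match 1(0|1)*1


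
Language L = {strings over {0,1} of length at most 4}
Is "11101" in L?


length = 5

No, "11101" is not in L


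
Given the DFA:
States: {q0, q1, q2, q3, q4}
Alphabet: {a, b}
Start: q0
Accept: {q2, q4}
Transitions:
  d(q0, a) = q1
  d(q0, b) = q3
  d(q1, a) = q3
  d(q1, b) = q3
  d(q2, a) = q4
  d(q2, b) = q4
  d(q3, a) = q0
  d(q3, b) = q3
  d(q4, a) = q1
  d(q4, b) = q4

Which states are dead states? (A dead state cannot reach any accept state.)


Forward reachability from each state:
  q0 -> reaches {q0, q1, q3}, no accept state (dead)
  q1 -> reaches {q0, q1, q3}, no accept state (dead)
  q2 -> reaches accept state q2 (live)
  q3 -> reaches {q0, q1, q3}, no accept state (dead)
  q4 -> reaches accept state q4 (live)

{q0, q1, q3}


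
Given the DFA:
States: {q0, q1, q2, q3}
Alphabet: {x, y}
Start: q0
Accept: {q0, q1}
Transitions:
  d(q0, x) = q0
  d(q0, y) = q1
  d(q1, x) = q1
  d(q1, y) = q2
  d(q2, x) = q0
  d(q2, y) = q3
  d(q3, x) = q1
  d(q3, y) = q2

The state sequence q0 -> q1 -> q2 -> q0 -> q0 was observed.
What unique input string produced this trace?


Trace back each transition to find the symbol:
  q0 --[y]--> q1
  q1 --[y]--> q2
  q2 --[x]--> q0
  q0 --[x]--> q0

"yyxx"


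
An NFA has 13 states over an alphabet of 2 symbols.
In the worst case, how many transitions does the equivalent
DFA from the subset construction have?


Subset construction: one DFA state per subset of NFA states = 2^13 = 8192 states.
Each DFA state has 2 outgoing transitions: 8192 * 2 = 16384

16384


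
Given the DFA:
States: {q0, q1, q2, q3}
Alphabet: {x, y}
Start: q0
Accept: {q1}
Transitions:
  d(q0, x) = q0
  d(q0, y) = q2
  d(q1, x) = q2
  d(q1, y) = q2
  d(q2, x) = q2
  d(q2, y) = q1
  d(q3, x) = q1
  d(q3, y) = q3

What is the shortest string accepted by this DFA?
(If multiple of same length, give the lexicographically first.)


BFS by string length (lex-first path to each state shown):
  len 0: q0<-""
  len 1: q0<-"x", q2<-"y"
  len 2: q0<-"xx", q1<-"yy", q2<-"xy"
Found accept state at length 2.

"yy"


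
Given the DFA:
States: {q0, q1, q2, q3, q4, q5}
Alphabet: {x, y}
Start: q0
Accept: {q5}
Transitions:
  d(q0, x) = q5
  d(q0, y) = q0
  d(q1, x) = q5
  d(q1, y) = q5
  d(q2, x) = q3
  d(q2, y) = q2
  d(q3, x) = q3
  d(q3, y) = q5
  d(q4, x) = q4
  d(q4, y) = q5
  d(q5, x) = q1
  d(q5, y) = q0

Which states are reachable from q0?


BFS from q0:
  layer 0: {q0}
  layer 1: {q5}
  layer 2: {q1}

{q0, q1, q5}


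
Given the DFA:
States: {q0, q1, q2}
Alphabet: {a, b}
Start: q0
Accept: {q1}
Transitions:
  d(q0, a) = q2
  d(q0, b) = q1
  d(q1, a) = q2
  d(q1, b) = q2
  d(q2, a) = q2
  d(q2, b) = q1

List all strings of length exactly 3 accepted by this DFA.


All strings of length 3: 8 total
Accepted: 3

"aab", "bab", "bbb"


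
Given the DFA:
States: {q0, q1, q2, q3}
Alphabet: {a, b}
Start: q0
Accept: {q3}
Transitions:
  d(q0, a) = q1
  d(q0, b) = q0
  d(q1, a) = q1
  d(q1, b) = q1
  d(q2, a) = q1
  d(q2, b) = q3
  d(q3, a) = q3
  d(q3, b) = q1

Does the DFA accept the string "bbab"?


Trace: q0 -> q0 -> q0 -> q1 -> q1
Final state: q1
Accept states: {q3}

No, rejected (final state q1 is not an accept state)


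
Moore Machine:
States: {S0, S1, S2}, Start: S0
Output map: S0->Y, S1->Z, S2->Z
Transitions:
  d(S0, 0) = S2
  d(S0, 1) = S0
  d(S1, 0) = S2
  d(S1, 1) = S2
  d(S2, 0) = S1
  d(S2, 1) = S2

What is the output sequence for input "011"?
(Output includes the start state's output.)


Start: S0 (output Y)
  --0--> S2 (output Z)
  --1--> S2 (output Z)
  --1--> S2 (output Z)

"YZZZ"


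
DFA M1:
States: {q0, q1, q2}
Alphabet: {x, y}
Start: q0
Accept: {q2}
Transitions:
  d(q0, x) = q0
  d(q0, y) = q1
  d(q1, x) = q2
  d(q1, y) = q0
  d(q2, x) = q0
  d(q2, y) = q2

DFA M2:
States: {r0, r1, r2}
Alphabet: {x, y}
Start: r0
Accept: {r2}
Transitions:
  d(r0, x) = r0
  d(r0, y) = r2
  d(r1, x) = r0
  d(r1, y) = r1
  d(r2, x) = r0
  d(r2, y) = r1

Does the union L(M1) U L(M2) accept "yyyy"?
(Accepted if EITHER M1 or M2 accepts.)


M1: final=q0 accepted=False
M2: final=r1 accepted=False

No, union rejects (neither accepts)


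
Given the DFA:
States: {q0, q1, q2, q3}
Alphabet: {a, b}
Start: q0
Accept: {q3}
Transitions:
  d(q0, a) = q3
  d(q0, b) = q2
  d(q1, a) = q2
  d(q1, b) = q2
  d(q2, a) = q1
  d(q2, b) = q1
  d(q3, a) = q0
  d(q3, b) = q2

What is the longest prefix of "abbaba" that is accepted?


Run the DFA, marking each prefix where the state is accepting:
  "" -> q0 [reject]
  "a" -> q3 [accept]
  "ab" -> q2 [reject]
  "abb" -> q1 [reject]
  "abba" -> q2 [reject]
  "abbab" -> q1 [reject]
  "abbaba" -> q2 [reject]

"a"


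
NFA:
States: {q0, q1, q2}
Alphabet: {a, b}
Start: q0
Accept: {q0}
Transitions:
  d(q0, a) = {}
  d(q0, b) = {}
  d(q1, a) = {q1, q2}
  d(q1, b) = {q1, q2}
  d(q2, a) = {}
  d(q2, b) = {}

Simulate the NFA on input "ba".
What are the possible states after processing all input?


Start: {q0}
  --b--> {}
  --a--> {}

{} (empty set, no valid transitions)


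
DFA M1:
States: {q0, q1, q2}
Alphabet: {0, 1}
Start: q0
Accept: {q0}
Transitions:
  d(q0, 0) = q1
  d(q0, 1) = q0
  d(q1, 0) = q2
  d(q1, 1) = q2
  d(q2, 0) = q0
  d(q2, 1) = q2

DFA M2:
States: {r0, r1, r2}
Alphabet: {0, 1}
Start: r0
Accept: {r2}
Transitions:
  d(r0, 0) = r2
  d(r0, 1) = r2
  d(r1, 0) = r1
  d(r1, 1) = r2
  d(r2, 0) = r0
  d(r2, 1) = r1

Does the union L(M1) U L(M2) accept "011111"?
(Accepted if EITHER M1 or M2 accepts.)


M1: final=q2 accepted=False
M2: final=r1 accepted=False

No, union rejects (neither accepts)


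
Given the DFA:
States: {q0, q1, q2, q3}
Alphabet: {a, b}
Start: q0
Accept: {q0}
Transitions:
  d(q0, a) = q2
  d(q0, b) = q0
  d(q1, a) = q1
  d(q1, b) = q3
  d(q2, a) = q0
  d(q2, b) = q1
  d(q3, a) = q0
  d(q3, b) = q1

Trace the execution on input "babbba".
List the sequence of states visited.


Input: babbba
d(q0, b) = q0
d(q0, a) = q2
d(q2, b) = q1
d(q1, b) = q3
d(q3, b) = q1
d(q1, a) = q1


q0 -> q0 -> q2 -> q1 -> q3 -> q1 -> q1


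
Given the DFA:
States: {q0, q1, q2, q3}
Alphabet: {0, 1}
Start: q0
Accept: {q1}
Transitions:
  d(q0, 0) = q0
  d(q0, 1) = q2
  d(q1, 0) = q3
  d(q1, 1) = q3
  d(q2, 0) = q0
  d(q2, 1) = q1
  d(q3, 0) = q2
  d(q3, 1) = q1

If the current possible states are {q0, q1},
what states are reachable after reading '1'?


Apply transition on '1' from each current state:
  d(q0, 1) = q2
  d(q1, 1) = q3

{q2, q3}


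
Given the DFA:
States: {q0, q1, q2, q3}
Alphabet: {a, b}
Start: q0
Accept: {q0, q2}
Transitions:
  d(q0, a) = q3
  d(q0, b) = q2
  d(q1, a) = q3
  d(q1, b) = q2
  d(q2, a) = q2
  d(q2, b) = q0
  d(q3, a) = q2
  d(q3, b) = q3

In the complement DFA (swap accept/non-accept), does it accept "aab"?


Trace: q0 -> q3 -> q2 -> q0
Final: q0
Original accept: {q0, q2}
Complement: q0 is in original accept

No, complement rejects (original accepts)


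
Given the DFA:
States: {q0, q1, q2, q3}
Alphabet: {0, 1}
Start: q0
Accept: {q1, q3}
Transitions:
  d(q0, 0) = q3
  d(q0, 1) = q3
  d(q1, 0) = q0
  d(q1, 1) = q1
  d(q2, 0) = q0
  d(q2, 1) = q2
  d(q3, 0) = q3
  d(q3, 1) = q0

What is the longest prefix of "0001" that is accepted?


Run the DFA, marking each prefix where the state is accepting:
  "" -> q0 [reject]
  "0" -> q3 [accept]
  "00" -> q3 [accept]
  "000" -> q3 [accept]
  "0001" -> q0 [reject]

"000"


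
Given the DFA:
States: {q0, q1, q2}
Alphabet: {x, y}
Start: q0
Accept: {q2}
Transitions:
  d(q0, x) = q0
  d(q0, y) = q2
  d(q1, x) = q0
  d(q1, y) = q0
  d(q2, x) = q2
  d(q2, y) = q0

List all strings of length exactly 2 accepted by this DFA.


All strings of length 2: 4 total
Accepted: 2

"xy", "yx"


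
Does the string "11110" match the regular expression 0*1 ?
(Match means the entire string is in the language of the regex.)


|string| = 5; first = '1'; last = '0'

No, "11110" does not match 0*1


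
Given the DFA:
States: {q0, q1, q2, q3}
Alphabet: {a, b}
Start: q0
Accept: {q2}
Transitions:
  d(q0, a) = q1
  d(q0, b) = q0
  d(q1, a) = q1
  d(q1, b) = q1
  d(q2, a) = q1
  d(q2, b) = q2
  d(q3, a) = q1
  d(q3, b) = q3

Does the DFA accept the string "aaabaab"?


Trace: q0 -> q1 -> q1 -> q1 -> q1 -> q1 -> q1 -> q1
Final state: q1
Accept states: {q2}

No, rejected (final state q1 is not an accept state)


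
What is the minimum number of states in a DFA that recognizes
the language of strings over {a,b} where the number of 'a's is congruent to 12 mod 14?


States track (count of 'a') mod 14.
Need 14 states: one per remainder 0..13; accept = remainder 12.

14


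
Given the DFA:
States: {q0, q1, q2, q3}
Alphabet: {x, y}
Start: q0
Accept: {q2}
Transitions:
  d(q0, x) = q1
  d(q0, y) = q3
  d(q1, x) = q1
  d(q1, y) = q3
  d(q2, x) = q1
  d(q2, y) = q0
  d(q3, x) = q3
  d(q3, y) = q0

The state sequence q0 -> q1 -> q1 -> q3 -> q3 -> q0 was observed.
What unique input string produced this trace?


Trace back each transition to find the symbol:
  q0 --[x]--> q1
  q1 --[x]--> q1
  q1 --[y]--> q3
  q3 --[x]--> q3
  q3 --[y]--> q0

"xxyxy"


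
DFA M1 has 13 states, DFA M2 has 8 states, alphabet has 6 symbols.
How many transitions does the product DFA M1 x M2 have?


Product DFA has 13 * 8 = 104 states.
Each has 6 transitions: 104 * 6 = 624

624


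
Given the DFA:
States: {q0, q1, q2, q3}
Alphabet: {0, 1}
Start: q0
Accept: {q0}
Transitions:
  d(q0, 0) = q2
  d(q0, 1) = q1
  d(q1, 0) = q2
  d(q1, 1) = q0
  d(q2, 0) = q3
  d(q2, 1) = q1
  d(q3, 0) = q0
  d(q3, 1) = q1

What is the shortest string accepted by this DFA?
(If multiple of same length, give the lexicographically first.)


BFS by string length (lex-first path to each state shown):
  len 0: q0<-""
Found accept state at length 0.

"" (empty string)


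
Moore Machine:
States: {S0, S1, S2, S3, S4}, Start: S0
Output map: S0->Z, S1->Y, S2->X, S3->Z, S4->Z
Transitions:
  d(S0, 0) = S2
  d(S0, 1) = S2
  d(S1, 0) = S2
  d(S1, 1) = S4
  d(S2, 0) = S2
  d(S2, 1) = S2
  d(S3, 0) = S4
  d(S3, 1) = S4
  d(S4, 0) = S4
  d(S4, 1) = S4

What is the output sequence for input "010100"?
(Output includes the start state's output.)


Start: S0 (output Z)
  --0--> S2 (output X)
  --1--> S2 (output X)
  --0--> S2 (output X)
  --1--> S2 (output X)
  --0--> S2 (output X)
  --0--> S2 (output X)

"ZXXXXXX"
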